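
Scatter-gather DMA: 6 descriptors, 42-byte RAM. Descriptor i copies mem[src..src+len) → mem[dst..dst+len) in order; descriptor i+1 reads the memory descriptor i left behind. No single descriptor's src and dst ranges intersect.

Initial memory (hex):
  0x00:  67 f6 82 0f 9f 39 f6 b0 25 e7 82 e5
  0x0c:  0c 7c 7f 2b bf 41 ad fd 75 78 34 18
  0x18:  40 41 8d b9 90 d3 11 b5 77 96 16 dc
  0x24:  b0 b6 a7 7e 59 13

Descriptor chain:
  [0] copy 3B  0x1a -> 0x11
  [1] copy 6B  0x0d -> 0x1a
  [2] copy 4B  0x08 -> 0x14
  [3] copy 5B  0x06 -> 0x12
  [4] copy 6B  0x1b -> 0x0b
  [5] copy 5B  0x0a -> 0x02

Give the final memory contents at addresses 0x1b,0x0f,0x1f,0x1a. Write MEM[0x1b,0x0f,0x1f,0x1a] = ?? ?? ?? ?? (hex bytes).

D0: mem[0x11..0x13] <- [8d b9 90]
D1: mem[0x1a..0x1f] <- [7c 7f 2b bf 8d b9]
D2: mem[0x14..0x17] <- [25 e7 82 e5]
D3: mem[0x12..0x16] <- [f6 b0 25 e7 82]
D4: mem[0x0b..0x10] <- [7f 2b bf 8d b9 77]
D5: mem[0x02..0x06] <- [82 7f 2b bf 8d]
query mem[0x1b]=0x7f, mem[0x0f]=0xb9, mem[0x1f]=0xb9, mem[0x1a]=0x7c

MEM[0x1b,0x0f,0x1f,0x1a] = 7f b9 b9 7c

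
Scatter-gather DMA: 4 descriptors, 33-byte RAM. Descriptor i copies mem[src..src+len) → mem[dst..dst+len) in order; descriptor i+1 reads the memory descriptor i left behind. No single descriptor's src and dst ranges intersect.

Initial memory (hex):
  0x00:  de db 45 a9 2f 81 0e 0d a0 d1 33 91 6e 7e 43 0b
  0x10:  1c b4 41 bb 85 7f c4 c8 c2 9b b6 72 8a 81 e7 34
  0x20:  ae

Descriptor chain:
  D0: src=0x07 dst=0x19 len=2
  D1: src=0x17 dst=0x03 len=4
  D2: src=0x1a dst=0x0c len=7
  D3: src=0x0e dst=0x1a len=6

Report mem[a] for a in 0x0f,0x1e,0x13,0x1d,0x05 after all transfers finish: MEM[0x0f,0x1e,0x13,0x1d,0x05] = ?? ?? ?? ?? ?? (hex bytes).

  after D0: wrote 2B at 0x19 = 0da0
  after D1: wrote 4B at 0x03 = c8c20da0
  after D2: wrote 7B at 0x0c = a0728a81e734ae
  after D3: wrote 6B at 0x1a = 8a81e734aebb
query mem[0x0f]=0x81, mem[0x1e]=0xae, mem[0x13]=0xbb, mem[0x1d]=0x34, mem[0x05]=0x0d

MEM[0x0f,0x1e,0x13,0x1d,0x05] = 81 ae bb 34 0d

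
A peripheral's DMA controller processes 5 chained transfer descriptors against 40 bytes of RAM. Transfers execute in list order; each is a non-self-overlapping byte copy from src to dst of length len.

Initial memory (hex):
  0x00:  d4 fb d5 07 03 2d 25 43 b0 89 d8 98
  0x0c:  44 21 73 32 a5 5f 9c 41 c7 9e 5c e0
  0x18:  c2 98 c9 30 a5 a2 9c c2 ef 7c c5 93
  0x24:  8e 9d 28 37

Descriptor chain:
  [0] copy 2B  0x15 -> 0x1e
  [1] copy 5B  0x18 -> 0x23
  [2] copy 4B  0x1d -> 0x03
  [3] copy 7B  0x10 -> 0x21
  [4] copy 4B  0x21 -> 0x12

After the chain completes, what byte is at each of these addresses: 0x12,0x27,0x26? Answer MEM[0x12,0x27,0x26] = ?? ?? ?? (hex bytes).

MEM[0x12,0x27,0x26] = a5 5c 9e

  after D0: wrote 2B at 0x1e = 9e5c
  after D1: wrote 5B at 0x23 = c298c930a5
  after D2: wrote 4B at 0x03 = a29e5cef
  after D3: wrote 7B at 0x21 = a55f9c41c79e5c
  after D4: wrote 4B at 0x12 = a55f9c41
query mem[0x12]=0xa5, mem[0x27]=0x5c, mem[0x26]=0x9e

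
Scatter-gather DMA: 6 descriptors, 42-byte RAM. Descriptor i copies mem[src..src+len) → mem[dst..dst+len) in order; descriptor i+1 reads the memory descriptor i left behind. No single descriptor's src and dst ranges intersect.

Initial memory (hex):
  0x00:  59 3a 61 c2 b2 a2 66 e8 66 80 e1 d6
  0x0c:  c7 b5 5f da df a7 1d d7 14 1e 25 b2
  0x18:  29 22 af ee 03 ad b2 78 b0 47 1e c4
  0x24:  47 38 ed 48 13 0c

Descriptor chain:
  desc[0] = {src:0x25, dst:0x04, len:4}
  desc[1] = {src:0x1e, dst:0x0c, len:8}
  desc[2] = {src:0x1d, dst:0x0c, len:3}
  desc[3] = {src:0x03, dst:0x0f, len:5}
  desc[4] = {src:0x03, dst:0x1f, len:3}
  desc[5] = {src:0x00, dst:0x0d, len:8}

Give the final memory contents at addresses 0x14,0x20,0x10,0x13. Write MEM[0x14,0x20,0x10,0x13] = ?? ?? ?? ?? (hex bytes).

MEM[0x14,0x20,0x10,0x13] = 13 38 c2 48

[0] 0x25->0x04 len=4 : 38 ed 48 13
[1] 0x1e->0x0c len=8 : b2 78 b0 47 1e c4 47 38
[2] 0x1d->0x0c len=3 : ad b2 78
[3] 0x03->0x0f len=5 : c2 38 ed 48 13
[4] 0x03->0x1f len=3 : c2 38 ed
[5] 0x00->0x0d len=8 : 59 3a 61 c2 38 ed 48 13
query mem[0x14]=0x13, mem[0x20]=0x38, mem[0x10]=0xc2, mem[0x13]=0x48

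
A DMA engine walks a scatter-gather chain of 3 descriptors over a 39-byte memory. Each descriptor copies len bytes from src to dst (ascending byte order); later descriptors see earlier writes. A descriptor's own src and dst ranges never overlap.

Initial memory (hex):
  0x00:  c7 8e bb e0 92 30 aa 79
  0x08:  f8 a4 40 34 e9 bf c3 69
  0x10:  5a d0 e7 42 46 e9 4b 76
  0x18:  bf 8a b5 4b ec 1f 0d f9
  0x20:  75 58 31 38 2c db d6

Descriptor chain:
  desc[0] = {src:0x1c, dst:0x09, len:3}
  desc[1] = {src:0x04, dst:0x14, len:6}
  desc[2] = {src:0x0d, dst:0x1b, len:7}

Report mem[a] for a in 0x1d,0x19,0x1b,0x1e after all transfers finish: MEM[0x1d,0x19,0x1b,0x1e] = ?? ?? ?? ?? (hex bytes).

  after D0: wrote 3B at 0x09 = ec1f0d
  after D1: wrote 6B at 0x14 = 9230aa79f8ec
  after D2: wrote 7B at 0x1b = bfc3695ad0e742
query mem[0x1d]=0x69, mem[0x19]=0xec, mem[0x1b]=0xbf, mem[0x1e]=0x5a

MEM[0x1d,0x19,0x1b,0x1e] = 69 ec bf 5a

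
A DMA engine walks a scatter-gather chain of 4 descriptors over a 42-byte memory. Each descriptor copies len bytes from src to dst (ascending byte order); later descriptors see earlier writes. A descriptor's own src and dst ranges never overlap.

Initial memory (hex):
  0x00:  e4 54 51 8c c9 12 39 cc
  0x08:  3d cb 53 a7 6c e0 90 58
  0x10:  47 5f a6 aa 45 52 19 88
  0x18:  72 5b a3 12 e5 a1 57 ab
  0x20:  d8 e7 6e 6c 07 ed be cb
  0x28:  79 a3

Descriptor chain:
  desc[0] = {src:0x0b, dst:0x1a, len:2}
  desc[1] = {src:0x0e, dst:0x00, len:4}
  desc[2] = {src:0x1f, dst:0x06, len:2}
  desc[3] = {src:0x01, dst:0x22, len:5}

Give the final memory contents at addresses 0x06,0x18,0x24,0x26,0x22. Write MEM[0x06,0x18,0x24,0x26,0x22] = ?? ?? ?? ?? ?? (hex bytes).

MEM[0x06,0x18,0x24,0x26,0x22] = ab 72 5f 12 58

D0: mem[0x1a..0x1b] <- [a7 6c]
D1: mem[0x00..0x03] <- [90 58 47 5f]
D2: mem[0x06..0x07] <- [ab d8]
D3: mem[0x22..0x26] <- [58 47 5f c9 12]
query mem[0x06]=0xab, mem[0x18]=0x72, mem[0x24]=0x5f, mem[0x26]=0x12, mem[0x22]=0x58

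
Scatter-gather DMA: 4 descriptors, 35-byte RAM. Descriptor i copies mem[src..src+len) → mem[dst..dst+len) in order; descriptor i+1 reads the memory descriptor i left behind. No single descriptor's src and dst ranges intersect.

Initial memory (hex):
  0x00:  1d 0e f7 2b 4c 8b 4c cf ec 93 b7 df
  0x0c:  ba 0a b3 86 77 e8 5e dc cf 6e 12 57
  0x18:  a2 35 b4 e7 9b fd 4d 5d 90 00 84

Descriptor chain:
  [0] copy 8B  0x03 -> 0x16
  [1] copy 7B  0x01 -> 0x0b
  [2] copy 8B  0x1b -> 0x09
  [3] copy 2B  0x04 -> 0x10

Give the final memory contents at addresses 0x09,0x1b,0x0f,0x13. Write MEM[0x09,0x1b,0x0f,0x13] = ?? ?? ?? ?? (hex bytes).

MEM[0x09,0x1b,0x0f,0x13] = ec ec 00 dc

[0] 0x03->0x16 len=8 : 2b 4c 8b 4c cf ec 93 b7
[1] 0x01->0x0b len=7 : 0e f7 2b 4c 8b 4c cf
[2] 0x1b->0x09 len=8 : ec 93 b7 4d 5d 90 00 84
[3] 0x04->0x10 len=2 : 4c 8b
query mem[0x09]=0xec, mem[0x1b]=0xec, mem[0x0f]=0x00, mem[0x13]=0xdc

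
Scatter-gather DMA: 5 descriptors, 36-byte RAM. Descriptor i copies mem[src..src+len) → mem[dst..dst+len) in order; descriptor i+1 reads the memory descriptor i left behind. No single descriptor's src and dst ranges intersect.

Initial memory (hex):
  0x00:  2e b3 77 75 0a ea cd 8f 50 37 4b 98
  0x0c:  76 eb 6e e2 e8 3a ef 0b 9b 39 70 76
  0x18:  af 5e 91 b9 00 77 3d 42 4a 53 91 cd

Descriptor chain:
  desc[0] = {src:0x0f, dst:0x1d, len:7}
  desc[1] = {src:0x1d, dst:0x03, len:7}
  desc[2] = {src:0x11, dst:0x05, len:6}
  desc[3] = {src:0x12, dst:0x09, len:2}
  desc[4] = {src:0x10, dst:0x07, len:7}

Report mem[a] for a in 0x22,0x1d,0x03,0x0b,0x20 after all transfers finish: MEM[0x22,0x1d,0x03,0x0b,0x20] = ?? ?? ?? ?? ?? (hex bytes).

MEM[0x22,0x1d,0x03,0x0b,0x20] = 9b e2 e2 9b ef

[0] 0x0f->0x1d len=7 : e2 e8 3a ef 0b 9b 39
[1] 0x1d->0x03 len=7 : e2 e8 3a ef 0b 9b 39
[2] 0x11->0x05 len=6 : 3a ef 0b 9b 39 70
[3] 0x12->0x09 len=2 : ef 0b
[4] 0x10->0x07 len=7 : e8 3a ef 0b 9b 39 70
query mem[0x22]=0x9b, mem[0x1d]=0xe2, mem[0x03]=0xe2, mem[0x0b]=0x9b, mem[0x20]=0xef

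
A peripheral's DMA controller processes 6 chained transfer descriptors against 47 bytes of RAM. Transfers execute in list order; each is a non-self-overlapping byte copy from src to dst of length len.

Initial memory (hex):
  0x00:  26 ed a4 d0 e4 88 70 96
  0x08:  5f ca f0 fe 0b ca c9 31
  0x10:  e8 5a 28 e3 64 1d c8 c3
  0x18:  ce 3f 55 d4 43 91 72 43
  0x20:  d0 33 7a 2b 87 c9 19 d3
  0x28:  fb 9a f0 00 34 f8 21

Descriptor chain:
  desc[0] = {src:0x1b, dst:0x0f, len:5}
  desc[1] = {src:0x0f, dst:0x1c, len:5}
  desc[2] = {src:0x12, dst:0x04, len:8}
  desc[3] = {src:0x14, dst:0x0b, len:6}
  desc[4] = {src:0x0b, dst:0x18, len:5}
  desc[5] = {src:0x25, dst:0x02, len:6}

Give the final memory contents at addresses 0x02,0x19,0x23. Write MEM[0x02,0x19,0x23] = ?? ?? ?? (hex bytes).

#0 dst[0x0f+5] := {0xd4,0x43,0x91,0x72,0x43}
#1 dst[0x1c+5] := {0xd4,0x43,0x91,0x72,0x43}
#2 dst[0x04+8] := {0x72,0x43,0x64,0x1d,0xc8,0xc3,0xce,0x3f}
#3 dst[0x0b+6] := {0x64,0x1d,0xc8,0xc3,0xce,0x3f}
#4 dst[0x18+5] := {0x64,0x1d,0xc8,0xc3,0xce}
#5 dst[0x02+6] := {0xc9,0x19,0xd3,0xfb,0x9a,0xf0}
query mem[0x02]=0xc9, mem[0x19]=0x1d, mem[0x23]=0x2b

MEM[0x02,0x19,0x23] = c9 1d 2b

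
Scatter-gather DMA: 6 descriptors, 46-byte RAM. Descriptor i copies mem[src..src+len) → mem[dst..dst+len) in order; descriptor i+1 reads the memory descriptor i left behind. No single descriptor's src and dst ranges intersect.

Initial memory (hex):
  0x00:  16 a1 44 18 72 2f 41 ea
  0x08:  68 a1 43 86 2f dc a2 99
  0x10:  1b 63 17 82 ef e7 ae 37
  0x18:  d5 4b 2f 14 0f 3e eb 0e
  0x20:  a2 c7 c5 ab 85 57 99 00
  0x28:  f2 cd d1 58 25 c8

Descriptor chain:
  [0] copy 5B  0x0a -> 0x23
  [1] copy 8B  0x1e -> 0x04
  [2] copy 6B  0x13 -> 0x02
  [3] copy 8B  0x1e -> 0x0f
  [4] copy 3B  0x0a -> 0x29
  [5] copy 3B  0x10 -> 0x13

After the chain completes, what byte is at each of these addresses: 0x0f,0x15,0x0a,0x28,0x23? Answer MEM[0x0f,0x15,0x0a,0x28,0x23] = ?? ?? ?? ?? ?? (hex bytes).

MEM[0x0f,0x15,0x0a,0x28,0x23] = eb c7 86 f2 43

D0: mem[0x23..0x27] <- [43 86 2f dc a2]
D1: mem[0x04..0x0b] <- [eb 0e a2 c7 c5 43 86 2f]
D2: mem[0x02..0x07] <- [82 ef e7 ae 37 d5]
D3: mem[0x0f..0x16] <- [eb 0e a2 c7 c5 43 86 2f]
D4: mem[0x29..0x2b] <- [86 2f 2f]
D5: mem[0x13..0x15] <- [0e a2 c7]
query mem[0x0f]=0xeb, mem[0x15]=0xc7, mem[0x0a]=0x86, mem[0x28]=0xf2, mem[0x23]=0x43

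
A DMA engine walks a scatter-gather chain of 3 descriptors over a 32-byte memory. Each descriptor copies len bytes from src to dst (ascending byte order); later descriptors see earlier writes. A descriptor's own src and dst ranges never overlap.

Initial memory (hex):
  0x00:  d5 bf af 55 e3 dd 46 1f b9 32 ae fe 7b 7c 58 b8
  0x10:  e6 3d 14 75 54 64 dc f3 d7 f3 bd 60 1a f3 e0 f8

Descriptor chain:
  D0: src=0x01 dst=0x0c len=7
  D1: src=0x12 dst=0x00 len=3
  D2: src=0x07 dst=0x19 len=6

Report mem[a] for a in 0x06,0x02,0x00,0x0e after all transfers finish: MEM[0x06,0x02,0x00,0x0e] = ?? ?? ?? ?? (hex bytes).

MEM[0x06,0x02,0x00,0x0e] = 46 54 1f 55

  after D0: wrote 7B at 0x0c = bfaf55e3dd461f
  after D1: wrote 3B at 0x00 = 1f7554
  after D2: wrote 6B at 0x19 = 1fb932aefebf
query mem[0x06]=0x46, mem[0x02]=0x54, mem[0x00]=0x1f, mem[0x0e]=0x55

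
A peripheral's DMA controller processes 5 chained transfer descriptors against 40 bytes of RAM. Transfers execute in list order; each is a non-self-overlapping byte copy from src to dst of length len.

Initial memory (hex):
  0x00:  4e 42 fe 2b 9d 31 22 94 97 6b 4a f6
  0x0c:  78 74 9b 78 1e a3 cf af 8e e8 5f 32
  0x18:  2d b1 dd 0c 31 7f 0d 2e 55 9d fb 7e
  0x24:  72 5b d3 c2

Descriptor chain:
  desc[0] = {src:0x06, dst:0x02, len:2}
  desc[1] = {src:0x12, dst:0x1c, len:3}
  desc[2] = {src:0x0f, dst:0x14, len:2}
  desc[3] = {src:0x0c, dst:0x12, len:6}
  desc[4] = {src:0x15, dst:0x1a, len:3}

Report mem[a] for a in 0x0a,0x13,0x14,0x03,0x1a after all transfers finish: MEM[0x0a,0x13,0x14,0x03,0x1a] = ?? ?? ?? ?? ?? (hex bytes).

MEM[0x0a,0x13,0x14,0x03,0x1a] = 4a 74 9b 94 78

#0 dst[0x02+2] := {0x22,0x94}
#1 dst[0x1c+3] := {0xcf,0xaf,0x8e}
#2 dst[0x14+2] := {0x78,0x1e}
#3 dst[0x12+6] := {0x78,0x74,0x9b,0x78,0x1e,0xa3}
#4 dst[0x1a+3] := {0x78,0x1e,0xa3}
query mem[0x0a]=0x4a, mem[0x13]=0x74, mem[0x14]=0x9b, mem[0x03]=0x94, mem[0x1a]=0x78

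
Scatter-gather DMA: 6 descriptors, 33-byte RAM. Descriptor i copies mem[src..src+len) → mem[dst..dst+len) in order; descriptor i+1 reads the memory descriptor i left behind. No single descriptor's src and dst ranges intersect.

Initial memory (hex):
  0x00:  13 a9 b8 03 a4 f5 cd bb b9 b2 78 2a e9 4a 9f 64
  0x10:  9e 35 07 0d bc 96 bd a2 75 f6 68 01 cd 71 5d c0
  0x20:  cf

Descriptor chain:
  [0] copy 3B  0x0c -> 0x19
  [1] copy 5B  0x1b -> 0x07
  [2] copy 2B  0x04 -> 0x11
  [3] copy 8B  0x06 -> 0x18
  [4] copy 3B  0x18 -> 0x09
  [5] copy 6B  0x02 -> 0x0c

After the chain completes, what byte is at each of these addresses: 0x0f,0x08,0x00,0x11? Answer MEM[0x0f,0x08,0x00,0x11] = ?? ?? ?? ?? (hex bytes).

MEM[0x0f,0x08,0x00,0x11] = f5 cd 13 9f

  after D0: wrote 3B at 0x19 = e94a9f
  after D1: wrote 5B at 0x07 = 9fcd715dc0
  after D2: wrote 2B at 0x11 = a4f5
  after D3: wrote 8B at 0x18 = cd9fcd715dc0e94a
  after D4: wrote 3B at 0x09 = cd9fcd
  after D5: wrote 6B at 0x0c = b803a4f5cd9f
query mem[0x0f]=0xf5, mem[0x08]=0xcd, mem[0x00]=0x13, mem[0x11]=0x9f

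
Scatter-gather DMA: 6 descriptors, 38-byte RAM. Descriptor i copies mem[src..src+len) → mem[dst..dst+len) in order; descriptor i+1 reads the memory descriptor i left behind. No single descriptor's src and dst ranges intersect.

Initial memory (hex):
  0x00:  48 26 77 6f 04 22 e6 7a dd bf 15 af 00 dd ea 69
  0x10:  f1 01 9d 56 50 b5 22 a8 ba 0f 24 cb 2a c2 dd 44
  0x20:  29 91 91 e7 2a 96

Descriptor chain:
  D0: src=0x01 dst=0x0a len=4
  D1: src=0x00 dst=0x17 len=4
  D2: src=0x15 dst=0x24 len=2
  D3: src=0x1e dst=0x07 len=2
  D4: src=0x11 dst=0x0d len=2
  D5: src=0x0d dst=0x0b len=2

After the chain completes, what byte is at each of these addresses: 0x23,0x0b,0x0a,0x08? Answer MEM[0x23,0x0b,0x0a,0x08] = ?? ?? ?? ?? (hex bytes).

MEM[0x23,0x0b,0x0a,0x08] = e7 01 26 44

  after D0: wrote 4B at 0x0a = 26776f04
  after D1: wrote 4B at 0x17 = 4826776f
  after D2: wrote 2B at 0x24 = b522
  after D3: wrote 2B at 0x07 = dd44
  after D4: wrote 2B at 0x0d = 019d
  after D5: wrote 2B at 0x0b = 019d
query mem[0x23]=0xe7, mem[0x0b]=0x01, mem[0x0a]=0x26, mem[0x08]=0x44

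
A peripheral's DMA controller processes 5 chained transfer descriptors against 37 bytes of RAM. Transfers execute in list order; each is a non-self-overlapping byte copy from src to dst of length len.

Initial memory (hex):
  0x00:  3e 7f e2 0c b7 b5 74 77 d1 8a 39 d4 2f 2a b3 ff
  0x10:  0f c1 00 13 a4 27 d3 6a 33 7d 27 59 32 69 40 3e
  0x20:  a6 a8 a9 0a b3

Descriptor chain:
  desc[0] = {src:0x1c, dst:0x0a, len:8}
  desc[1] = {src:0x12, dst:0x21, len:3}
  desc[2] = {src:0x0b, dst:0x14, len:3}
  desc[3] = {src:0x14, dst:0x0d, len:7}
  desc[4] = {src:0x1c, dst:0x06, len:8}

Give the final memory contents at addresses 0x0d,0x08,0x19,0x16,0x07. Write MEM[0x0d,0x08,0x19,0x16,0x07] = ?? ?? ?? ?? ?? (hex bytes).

MEM[0x0d,0x08,0x19,0x16,0x07] = a4 40 7d 3e 69

[0] 0x1c->0x0a len=8 : 32 69 40 3e a6 a8 a9 0a
[1] 0x12->0x21 len=3 : 00 13 a4
[2] 0x0b->0x14 len=3 : 69 40 3e
[3] 0x14->0x0d len=7 : 69 40 3e 6a 33 7d 27
[4] 0x1c->0x06 len=8 : 32 69 40 3e a6 00 13 a4
query mem[0x0d]=0xa4, mem[0x08]=0x40, mem[0x19]=0x7d, mem[0x16]=0x3e, mem[0x07]=0x69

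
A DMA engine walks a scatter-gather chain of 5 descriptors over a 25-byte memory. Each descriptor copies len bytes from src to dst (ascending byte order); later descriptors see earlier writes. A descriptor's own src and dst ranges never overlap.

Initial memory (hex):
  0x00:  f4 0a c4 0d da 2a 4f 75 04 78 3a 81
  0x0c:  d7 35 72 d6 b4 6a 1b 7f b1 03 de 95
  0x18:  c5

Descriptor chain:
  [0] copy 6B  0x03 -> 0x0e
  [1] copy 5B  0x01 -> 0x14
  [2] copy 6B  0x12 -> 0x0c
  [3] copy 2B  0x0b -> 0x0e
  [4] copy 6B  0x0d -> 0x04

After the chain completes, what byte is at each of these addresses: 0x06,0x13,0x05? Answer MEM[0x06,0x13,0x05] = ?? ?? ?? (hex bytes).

MEM[0x06,0x13,0x05] = 75 04 81

[0] 0x03->0x0e len=6 : 0d da 2a 4f 75 04
[1] 0x01->0x14 len=5 : 0a c4 0d da 2a
[2] 0x12->0x0c len=6 : 75 04 0a c4 0d da
[3] 0x0b->0x0e len=2 : 81 75
[4] 0x0d->0x04 len=6 : 04 81 75 0d da 75
query mem[0x06]=0x75, mem[0x13]=0x04, mem[0x05]=0x81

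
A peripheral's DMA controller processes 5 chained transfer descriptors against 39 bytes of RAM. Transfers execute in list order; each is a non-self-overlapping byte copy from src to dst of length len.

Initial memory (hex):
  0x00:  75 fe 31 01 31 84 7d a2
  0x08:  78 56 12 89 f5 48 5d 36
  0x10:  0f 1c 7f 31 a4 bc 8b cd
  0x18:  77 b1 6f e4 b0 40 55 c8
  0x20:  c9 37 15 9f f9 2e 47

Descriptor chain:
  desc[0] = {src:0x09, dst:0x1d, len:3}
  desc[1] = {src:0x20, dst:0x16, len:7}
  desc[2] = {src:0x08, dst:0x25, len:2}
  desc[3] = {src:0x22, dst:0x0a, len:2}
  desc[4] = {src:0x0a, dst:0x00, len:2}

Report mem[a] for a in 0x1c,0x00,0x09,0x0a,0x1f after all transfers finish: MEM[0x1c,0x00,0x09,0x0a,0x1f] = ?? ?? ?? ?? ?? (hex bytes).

MEM[0x1c,0x00,0x09,0x0a,0x1f] = 47 15 56 15 89

#0 dst[0x1d+3] := {0x56,0x12,0x89}
#1 dst[0x16+7] := {0xc9,0x37,0x15,0x9f,0xf9,0x2e,0x47}
#2 dst[0x25+2] := {0x78,0x56}
#3 dst[0x0a+2] := {0x15,0x9f}
#4 dst[0x00+2] := {0x15,0x9f}
query mem[0x1c]=0x47, mem[0x00]=0x15, mem[0x09]=0x56, mem[0x0a]=0x15, mem[0x1f]=0x89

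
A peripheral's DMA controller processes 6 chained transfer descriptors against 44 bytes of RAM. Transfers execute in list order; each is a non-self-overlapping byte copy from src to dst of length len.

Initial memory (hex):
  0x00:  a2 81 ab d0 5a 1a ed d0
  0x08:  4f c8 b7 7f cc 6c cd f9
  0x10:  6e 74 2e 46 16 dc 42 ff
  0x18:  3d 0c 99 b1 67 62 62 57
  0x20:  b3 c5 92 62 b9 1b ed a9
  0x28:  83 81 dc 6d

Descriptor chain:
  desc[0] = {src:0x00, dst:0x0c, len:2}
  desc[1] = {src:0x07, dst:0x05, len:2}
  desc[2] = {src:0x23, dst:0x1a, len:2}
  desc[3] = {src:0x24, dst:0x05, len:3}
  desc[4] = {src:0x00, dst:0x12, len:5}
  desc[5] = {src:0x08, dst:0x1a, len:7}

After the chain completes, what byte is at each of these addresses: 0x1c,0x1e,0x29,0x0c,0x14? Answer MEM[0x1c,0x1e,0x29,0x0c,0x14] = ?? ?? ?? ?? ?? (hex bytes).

MEM[0x1c,0x1e,0x29,0x0c,0x14] = b7 a2 81 a2 ab

  after D0: wrote 2B at 0x0c = a281
  after D1: wrote 2B at 0x05 = d04f
  after D2: wrote 2B at 0x1a = 62b9
  after D3: wrote 3B at 0x05 = b91bed
  after D4: wrote 5B at 0x12 = a281abd05a
  after D5: wrote 7B at 0x1a = 4fc8b77fa281cd
query mem[0x1c]=0xb7, mem[0x1e]=0xa2, mem[0x29]=0x81, mem[0x0c]=0xa2, mem[0x14]=0xab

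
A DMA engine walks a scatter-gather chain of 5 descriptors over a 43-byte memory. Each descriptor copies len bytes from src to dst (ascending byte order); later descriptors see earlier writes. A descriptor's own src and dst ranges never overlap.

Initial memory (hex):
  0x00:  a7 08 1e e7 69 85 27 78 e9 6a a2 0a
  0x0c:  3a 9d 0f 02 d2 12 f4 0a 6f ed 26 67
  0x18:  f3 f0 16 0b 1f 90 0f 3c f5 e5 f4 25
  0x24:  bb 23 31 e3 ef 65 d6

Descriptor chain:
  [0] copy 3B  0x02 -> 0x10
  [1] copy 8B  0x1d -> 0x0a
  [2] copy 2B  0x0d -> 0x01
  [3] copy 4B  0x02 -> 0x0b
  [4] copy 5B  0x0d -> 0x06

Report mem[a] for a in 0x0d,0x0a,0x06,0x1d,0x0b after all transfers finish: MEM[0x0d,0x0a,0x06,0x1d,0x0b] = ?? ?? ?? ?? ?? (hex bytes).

  after D0: wrote 3B at 0x10 = 1ee769
  after D1: wrote 8B at 0x0a = 900f3cf5e5f425bb
  after D2: wrote 2B at 0x01 = f5e5
  after D3: wrote 4B at 0x0b = e5e76985
  after D4: wrote 5B at 0x06 = 6985f425bb
query mem[0x0d]=0x69, mem[0x0a]=0xbb, mem[0x06]=0x69, mem[0x1d]=0x90, mem[0x0b]=0xe5

MEM[0x0d,0x0a,0x06,0x1d,0x0b] = 69 bb 69 90 e5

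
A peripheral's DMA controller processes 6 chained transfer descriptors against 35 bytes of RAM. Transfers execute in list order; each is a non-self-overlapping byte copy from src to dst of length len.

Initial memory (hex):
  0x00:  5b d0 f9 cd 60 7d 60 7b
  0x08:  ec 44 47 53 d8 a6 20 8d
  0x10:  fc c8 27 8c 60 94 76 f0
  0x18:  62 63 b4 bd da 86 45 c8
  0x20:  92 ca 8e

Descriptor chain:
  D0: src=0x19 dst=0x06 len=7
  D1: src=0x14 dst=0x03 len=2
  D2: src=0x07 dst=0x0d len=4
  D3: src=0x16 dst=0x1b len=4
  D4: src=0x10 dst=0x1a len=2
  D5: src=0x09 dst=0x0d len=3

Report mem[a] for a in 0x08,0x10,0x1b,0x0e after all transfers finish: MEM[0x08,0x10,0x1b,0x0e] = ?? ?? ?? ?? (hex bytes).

MEM[0x08,0x10,0x1b,0x0e] = bd 86 c8 86

#0 dst[0x06+7] := {0x63,0xb4,0xbd,0xda,0x86,0x45,0xc8}
#1 dst[0x03+2] := {0x60,0x94}
#2 dst[0x0d+4] := {0xb4,0xbd,0xda,0x86}
#3 dst[0x1b+4] := {0x76,0xf0,0x62,0x63}
#4 dst[0x1a+2] := {0x86,0xc8}
#5 dst[0x0d+3] := {0xda,0x86,0x45}
query mem[0x08]=0xbd, mem[0x10]=0x86, mem[0x1b]=0xc8, mem[0x0e]=0x86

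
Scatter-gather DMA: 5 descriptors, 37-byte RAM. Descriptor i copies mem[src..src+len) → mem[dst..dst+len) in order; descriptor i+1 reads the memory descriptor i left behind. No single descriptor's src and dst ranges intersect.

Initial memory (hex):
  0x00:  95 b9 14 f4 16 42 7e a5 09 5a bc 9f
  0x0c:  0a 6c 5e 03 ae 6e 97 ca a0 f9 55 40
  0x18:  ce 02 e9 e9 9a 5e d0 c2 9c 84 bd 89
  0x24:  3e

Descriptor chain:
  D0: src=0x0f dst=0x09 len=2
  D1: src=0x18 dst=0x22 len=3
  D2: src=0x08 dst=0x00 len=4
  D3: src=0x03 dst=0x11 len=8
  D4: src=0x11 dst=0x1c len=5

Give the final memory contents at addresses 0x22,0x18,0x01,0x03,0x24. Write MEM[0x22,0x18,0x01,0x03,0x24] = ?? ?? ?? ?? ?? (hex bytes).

#0 dst[0x09+2] := {0x03,0xae}
#1 dst[0x22+3] := {0xce,0x02,0xe9}
#2 dst[0x00+4] := {0x09,0x03,0xae,0x9f}
#3 dst[0x11+8] := {0x9f,0x16,0x42,0x7e,0xa5,0x09,0x03,0xae}
#4 dst[0x1c+5] := {0x9f,0x16,0x42,0x7e,0xa5}
query mem[0x22]=0xce, mem[0x18]=0xae, mem[0x01]=0x03, mem[0x03]=0x9f, mem[0x24]=0xe9

MEM[0x22,0x18,0x01,0x03,0x24] = ce ae 03 9f e9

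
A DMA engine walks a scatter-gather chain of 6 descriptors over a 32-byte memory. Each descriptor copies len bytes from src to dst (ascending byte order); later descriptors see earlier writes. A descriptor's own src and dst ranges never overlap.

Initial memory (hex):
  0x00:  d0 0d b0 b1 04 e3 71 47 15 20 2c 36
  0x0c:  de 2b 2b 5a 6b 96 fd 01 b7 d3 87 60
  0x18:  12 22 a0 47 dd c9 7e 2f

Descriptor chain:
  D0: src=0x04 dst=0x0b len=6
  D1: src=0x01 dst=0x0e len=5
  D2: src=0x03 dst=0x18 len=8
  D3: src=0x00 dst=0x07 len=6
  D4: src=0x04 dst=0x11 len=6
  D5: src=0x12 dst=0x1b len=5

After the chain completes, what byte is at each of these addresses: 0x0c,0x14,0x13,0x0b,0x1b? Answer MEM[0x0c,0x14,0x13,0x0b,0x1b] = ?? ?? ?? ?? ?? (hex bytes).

MEM[0x0c,0x14,0x13,0x0b,0x1b] = e3 d0 71 04 e3

#0 dst[0x0b+6] := {0x04,0xe3,0x71,0x47,0x15,0x20}
#1 dst[0x0e+5] := {0x0d,0xb0,0xb1,0x04,0xe3}
#2 dst[0x18+8] := {0xb1,0x04,0xe3,0x71,0x47,0x15,0x20,0x2c}
#3 dst[0x07+6] := {0xd0,0x0d,0xb0,0xb1,0x04,0xe3}
#4 dst[0x11+6] := {0x04,0xe3,0x71,0xd0,0x0d,0xb0}
#5 dst[0x1b+5] := {0xe3,0x71,0xd0,0x0d,0xb0}
query mem[0x0c]=0xe3, mem[0x14]=0xd0, mem[0x13]=0x71, mem[0x0b]=0x04, mem[0x1b]=0xe3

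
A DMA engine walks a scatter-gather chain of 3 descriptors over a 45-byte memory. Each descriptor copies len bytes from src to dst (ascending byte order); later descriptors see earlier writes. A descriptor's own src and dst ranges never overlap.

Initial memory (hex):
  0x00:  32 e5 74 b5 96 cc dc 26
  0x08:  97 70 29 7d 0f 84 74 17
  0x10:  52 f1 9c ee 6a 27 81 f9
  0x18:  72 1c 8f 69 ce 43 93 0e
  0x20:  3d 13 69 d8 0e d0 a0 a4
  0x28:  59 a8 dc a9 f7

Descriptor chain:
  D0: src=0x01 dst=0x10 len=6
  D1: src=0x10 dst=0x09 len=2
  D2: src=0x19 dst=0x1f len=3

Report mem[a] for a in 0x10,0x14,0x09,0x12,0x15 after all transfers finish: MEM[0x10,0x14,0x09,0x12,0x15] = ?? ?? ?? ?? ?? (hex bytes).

MEM[0x10,0x14,0x09,0x12,0x15] = e5 cc e5 b5 dc

[0] 0x01->0x10 len=6 : e5 74 b5 96 cc dc
[1] 0x10->0x09 len=2 : e5 74
[2] 0x19->0x1f len=3 : 1c 8f 69
query mem[0x10]=0xe5, mem[0x14]=0xcc, mem[0x09]=0xe5, mem[0x12]=0xb5, mem[0x15]=0xdc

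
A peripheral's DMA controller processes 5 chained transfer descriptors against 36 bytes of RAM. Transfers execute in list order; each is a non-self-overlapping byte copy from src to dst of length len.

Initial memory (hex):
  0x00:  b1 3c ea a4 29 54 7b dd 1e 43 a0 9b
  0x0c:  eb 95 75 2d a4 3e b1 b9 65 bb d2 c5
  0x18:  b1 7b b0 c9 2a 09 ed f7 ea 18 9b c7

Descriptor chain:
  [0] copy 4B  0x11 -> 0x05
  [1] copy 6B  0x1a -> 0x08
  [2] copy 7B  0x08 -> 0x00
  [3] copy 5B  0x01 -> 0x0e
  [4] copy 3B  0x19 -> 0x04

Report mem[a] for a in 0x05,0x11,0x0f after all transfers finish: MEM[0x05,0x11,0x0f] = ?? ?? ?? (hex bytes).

#0 dst[0x05+4] := {0x3e,0xb1,0xb9,0x65}
#1 dst[0x08+6] := {0xb0,0xc9,0x2a,0x09,0xed,0xf7}
#2 dst[0x00+7] := {0xb0,0xc9,0x2a,0x09,0xed,0xf7,0x75}
#3 dst[0x0e+5] := {0xc9,0x2a,0x09,0xed,0xf7}
#4 dst[0x04+3] := {0x7b,0xb0,0xc9}
query mem[0x05]=0xb0, mem[0x11]=0xed, mem[0x0f]=0x2a

MEM[0x05,0x11,0x0f] = b0 ed 2a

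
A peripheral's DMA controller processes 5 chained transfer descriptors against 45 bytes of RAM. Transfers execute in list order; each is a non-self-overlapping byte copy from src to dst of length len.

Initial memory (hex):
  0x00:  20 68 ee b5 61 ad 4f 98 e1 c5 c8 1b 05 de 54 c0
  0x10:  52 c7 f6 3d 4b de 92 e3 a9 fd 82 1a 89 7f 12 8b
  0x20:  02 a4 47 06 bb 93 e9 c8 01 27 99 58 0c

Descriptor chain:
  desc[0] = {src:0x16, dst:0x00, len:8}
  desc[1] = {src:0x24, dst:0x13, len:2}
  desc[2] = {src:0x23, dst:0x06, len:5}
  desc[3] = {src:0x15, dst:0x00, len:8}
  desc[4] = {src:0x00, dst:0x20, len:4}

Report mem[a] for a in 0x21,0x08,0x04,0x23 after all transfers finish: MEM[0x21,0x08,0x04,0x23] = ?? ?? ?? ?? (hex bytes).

MEM[0x21,0x08,0x04,0x23] = 92 93 fd a9

#0 dst[0x00+8] := {0x92,0xe3,0xa9,0xfd,0x82,0x1a,0x89,0x7f}
#1 dst[0x13+2] := {0xbb,0x93}
#2 dst[0x06+5] := {0x06,0xbb,0x93,0xe9,0xc8}
#3 dst[0x00+8] := {0xde,0x92,0xe3,0xa9,0xfd,0x82,0x1a,0x89}
#4 dst[0x20+4] := {0xde,0x92,0xe3,0xa9}
query mem[0x21]=0x92, mem[0x08]=0x93, mem[0x04]=0xfd, mem[0x23]=0xa9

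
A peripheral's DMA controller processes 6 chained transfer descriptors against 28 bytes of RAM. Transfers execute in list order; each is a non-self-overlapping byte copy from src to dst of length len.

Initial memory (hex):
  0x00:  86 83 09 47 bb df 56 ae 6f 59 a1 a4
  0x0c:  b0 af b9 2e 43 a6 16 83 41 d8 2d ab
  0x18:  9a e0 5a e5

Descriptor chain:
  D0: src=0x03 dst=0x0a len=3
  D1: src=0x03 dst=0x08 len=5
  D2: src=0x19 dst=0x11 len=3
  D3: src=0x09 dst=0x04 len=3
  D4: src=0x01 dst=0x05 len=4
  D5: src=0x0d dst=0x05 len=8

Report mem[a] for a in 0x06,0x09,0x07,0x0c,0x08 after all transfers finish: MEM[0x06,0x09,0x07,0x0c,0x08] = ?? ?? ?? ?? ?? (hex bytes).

D0: mem[0x0a..0x0c] <- [47 bb df]
D1: mem[0x08..0x0c] <- [47 bb df 56 ae]
D2: mem[0x11..0x13] <- [e0 5a e5]
D3: mem[0x04..0x06] <- [bb df 56]
D4: mem[0x05..0x08] <- [83 09 47 bb]
D5: mem[0x05..0x0c] <- [af b9 2e 43 e0 5a e5 41]
query mem[0x06]=0xb9, mem[0x09]=0xe0, mem[0x07]=0x2e, mem[0x0c]=0x41, mem[0x08]=0x43

MEM[0x06,0x09,0x07,0x0c,0x08] = b9 e0 2e 41 43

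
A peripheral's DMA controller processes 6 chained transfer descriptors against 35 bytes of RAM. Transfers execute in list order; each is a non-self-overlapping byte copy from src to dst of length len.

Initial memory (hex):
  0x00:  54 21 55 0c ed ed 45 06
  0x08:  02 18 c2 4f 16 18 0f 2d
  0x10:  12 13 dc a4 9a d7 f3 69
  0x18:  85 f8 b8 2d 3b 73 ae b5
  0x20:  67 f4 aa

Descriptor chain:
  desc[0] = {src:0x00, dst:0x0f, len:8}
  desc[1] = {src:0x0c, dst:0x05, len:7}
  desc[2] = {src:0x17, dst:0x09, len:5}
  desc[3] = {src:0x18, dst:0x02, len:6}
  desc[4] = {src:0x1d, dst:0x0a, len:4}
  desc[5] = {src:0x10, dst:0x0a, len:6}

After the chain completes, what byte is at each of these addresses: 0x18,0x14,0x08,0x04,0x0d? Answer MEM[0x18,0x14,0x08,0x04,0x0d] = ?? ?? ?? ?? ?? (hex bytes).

#0 dst[0x0f+8] := {0x54,0x21,0x55,0x0c,0xed,0xed,0x45,0x06}
#1 dst[0x05+7] := {0x16,0x18,0x0f,0x54,0x21,0x55,0x0c}
#2 dst[0x09+5] := {0x69,0x85,0xf8,0xb8,0x2d}
#3 dst[0x02+6] := {0x85,0xf8,0xb8,0x2d,0x3b,0x73}
#4 dst[0x0a+4] := {0x73,0xae,0xb5,0x67}
#5 dst[0x0a+6] := {0x21,0x55,0x0c,0xed,0xed,0x45}
query mem[0x18]=0x85, mem[0x14]=0xed, mem[0x08]=0x54, mem[0x04]=0xb8, mem[0x0d]=0xed

MEM[0x18,0x14,0x08,0x04,0x0d] = 85 ed 54 b8 ed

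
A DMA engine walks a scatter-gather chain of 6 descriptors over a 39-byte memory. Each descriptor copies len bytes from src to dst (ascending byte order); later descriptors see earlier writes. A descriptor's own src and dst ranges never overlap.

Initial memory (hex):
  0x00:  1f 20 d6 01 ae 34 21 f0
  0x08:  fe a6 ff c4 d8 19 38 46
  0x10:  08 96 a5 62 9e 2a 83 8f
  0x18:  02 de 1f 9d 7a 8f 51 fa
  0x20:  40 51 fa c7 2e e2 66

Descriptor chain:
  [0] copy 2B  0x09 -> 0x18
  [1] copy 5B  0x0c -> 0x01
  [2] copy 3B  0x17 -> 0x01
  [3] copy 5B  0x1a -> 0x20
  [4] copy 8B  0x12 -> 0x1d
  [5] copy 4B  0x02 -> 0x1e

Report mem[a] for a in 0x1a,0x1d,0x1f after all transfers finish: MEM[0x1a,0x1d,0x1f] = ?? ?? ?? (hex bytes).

#0 dst[0x18+2] := {0xa6,0xff}
#1 dst[0x01+5] := {0xd8,0x19,0x38,0x46,0x08}
#2 dst[0x01+3] := {0x8f,0xa6,0xff}
#3 dst[0x20+5] := {0x1f,0x9d,0x7a,0x8f,0x51}
#4 dst[0x1d+8] := {0xa5,0x62,0x9e,0x2a,0x83,0x8f,0xa6,0xff}
#5 dst[0x1e+4] := {0xa6,0xff,0x46,0x08}
query mem[0x1a]=0x1f, mem[0x1d]=0xa5, mem[0x1f]=0xff

MEM[0x1a,0x1d,0x1f] = 1f a5 ff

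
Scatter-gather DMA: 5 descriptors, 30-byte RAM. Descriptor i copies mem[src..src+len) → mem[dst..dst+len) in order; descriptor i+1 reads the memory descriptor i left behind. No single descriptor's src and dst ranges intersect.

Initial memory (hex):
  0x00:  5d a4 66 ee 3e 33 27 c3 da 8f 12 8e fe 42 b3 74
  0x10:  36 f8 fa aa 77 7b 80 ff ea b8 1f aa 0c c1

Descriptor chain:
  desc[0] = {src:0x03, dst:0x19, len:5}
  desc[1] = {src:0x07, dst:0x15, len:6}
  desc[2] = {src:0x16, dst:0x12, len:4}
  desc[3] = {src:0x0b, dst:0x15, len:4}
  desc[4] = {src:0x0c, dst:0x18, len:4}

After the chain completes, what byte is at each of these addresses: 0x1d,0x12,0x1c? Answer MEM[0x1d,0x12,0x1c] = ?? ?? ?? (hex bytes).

D0: mem[0x19..0x1d] <- [ee 3e 33 27 c3]
D1: mem[0x15..0x1a] <- [c3 da 8f 12 8e fe]
D2: mem[0x12..0x15] <- [da 8f 12 8e]
D3: mem[0x15..0x18] <- [8e fe 42 b3]
D4: mem[0x18..0x1b] <- [fe 42 b3 74]
query mem[0x1d]=0xc3, mem[0x12]=0xda, mem[0x1c]=0x27

MEM[0x1d,0x12,0x1c] = c3 da 27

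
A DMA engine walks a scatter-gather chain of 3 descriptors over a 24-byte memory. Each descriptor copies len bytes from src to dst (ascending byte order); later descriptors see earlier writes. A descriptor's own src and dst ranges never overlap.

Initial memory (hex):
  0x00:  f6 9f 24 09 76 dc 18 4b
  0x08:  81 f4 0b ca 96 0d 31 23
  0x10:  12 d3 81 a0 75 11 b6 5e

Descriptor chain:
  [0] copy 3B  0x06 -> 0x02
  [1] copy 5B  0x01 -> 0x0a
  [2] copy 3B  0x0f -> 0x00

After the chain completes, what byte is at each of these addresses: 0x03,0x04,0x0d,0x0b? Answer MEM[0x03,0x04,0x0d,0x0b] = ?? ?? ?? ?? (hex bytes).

MEM[0x03,0x04,0x0d,0x0b] = 4b 81 81 18

[0] 0x06->0x02 len=3 : 18 4b 81
[1] 0x01->0x0a len=5 : 9f 18 4b 81 dc
[2] 0x0f->0x00 len=3 : 23 12 d3
query mem[0x03]=0x4b, mem[0x04]=0x81, mem[0x0d]=0x81, mem[0x0b]=0x18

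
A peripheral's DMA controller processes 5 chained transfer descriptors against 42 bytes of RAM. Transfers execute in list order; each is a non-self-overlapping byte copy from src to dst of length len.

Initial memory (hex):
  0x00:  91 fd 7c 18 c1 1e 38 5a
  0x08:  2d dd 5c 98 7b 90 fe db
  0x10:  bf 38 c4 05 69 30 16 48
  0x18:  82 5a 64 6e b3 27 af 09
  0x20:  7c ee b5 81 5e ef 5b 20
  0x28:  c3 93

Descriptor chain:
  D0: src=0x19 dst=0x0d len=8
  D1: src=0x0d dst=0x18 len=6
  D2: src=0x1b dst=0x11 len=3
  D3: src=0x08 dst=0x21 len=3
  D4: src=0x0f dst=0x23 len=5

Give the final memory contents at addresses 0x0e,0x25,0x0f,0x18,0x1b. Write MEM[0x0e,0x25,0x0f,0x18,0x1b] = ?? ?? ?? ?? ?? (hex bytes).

[0] 0x19->0x0d len=8 : 5a 64 6e b3 27 af 09 7c
[1] 0x0d->0x18 len=6 : 5a 64 6e b3 27 af
[2] 0x1b->0x11 len=3 : b3 27 af
[3] 0x08->0x21 len=3 : 2d dd 5c
[4] 0x0f->0x23 len=5 : 6e b3 b3 27 af
query mem[0x0e]=0x64, mem[0x25]=0xb3, mem[0x0f]=0x6e, mem[0x18]=0x5a, mem[0x1b]=0xb3

MEM[0x0e,0x25,0x0f,0x18,0x1b] = 64 b3 6e 5a b3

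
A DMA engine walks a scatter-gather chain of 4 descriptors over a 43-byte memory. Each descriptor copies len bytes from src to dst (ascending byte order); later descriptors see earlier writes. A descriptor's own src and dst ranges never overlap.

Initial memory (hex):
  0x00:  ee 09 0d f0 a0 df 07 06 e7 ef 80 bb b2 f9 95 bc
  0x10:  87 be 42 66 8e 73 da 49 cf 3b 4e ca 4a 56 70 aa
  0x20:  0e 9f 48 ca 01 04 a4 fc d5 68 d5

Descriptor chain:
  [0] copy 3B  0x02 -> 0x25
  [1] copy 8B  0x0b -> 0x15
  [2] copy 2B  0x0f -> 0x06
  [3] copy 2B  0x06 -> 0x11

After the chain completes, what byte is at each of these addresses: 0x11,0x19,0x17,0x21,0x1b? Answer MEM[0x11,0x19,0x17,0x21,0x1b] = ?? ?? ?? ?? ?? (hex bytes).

MEM[0x11,0x19,0x17,0x21,0x1b] = bc bc f9 9f be

  after D0: wrote 3B at 0x25 = 0df0a0
  after D1: wrote 8B at 0x15 = bbb2f995bc87be42
  after D2: wrote 2B at 0x06 = bc87
  after D3: wrote 2B at 0x11 = bc87
query mem[0x11]=0xbc, mem[0x19]=0xbc, mem[0x17]=0xf9, mem[0x21]=0x9f, mem[0x1b]=0xbe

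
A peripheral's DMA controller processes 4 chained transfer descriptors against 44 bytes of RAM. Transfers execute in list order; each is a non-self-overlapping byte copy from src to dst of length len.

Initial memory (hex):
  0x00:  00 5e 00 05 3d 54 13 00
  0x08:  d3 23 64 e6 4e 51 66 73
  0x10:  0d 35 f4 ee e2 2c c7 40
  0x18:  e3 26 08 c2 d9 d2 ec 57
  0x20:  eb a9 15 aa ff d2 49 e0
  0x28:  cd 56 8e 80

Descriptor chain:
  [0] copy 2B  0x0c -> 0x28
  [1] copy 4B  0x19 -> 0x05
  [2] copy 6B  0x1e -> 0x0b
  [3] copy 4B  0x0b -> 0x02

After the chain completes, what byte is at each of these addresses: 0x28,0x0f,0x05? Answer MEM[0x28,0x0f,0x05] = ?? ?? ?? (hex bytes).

MEM[0x28,0x0f,0x05] = 4e 15 a9

D0: mem[0x28..0x29] <- [4e 51]
D1: mem[0x05..0x08] <- [26 08 c2 d9]
D2: mem[0x0b..0x10] <- [ec 57 eb a9 15 aa]
D3: mem[0x02..0x05] <- [ec 57 eb a9]
query mem[0x28]=0x4e, mem[0x0f]=0x15, mem[0x05]=0xa9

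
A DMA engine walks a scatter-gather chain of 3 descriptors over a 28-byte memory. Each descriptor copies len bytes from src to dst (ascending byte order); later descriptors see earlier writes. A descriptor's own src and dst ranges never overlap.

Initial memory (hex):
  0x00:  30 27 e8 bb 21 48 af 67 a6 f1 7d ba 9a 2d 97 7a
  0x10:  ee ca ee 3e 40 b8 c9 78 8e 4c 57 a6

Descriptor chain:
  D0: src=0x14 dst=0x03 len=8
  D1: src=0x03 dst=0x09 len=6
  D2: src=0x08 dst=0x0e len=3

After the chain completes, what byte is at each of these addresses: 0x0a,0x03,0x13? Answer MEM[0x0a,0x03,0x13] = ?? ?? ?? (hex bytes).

[0] 0x14->0x03 len=8 : 40 b8 c9 78 8e 4c 57 a6
[1] 0x03->0x09 len=6 : 40 b8 c9 78 8e 4c
[2] 0x08->0x0e len=3 : 4c 40 b8
query mem[0x0a]=0xb8, mem[0x03]=0x40, mem[0x13]=0x3e

MEM[0x0a,0x03,0x13] = b8 40 3e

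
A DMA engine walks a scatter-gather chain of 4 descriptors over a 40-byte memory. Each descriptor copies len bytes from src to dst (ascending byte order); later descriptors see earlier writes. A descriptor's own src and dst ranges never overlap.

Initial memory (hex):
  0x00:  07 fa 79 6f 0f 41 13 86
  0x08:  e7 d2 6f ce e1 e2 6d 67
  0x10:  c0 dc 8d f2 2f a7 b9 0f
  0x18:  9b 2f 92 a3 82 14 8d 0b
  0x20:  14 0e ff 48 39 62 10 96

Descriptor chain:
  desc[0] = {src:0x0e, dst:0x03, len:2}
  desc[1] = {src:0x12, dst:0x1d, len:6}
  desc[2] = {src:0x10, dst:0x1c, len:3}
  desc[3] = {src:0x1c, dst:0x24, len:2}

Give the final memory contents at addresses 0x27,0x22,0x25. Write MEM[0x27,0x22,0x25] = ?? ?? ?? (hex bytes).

MEM[0x27,0x22,0x25] = 96 0f dc

  after D0: wrote 2B at 0x03 = 6d67
  after D1: wrote 6B at 0x1d = 8df22fa7b90f
  after D2: wrote 3B at 0x1c = c0dc8d
  after D3: wrote 2B at 0x24 = c0dc
query mem[0x27]=0x96, mem[0x22]=0x0f, mem[0x25]=0xdc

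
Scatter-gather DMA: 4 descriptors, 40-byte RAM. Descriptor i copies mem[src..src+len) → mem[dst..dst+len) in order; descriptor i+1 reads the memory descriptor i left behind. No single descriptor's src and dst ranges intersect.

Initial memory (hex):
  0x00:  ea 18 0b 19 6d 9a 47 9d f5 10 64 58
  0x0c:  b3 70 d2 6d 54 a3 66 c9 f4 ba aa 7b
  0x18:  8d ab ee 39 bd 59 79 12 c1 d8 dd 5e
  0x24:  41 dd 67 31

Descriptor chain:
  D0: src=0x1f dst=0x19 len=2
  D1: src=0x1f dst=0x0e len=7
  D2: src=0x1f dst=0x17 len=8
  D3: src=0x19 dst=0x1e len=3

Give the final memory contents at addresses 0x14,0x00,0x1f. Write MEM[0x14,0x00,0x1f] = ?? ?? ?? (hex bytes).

MEM[0x14,0x00,0x1f] = dd ea dd

  after D0: wrote 2B at 0x19 = 12c1
  after D1: wrote 7B at 0x0e = 12c1d8dd5e41dd
  after D2: wrote 8B at 0x17 = 12c1d8dd5e41dd67
  after D3: wrote 3B at 0x1e = d8dd5e
query mem[0x14]=0xdd, mem[0x00]=0xea, mem[0x1f]=0xdd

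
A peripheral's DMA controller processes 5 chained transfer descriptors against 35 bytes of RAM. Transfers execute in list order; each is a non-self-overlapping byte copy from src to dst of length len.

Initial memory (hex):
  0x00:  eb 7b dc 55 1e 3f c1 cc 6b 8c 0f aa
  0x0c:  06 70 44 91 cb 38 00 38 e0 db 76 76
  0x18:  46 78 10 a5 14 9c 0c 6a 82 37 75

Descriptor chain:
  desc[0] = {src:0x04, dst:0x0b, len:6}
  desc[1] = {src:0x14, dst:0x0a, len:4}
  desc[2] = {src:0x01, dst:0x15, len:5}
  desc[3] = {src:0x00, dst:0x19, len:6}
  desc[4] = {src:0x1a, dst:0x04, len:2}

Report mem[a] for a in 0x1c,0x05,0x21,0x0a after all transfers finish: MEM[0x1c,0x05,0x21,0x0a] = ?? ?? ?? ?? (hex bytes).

MEM[0x1c,0x05,0x21,0x0a] = 55 dc 37 e0

#0 dst[0x0b+6] := {0x1e,0x3f,0xc1,0xcc,0x6b,0x8c}
#1 dst[0x0a+4] := {0xe0,0xdb,0x76,0x76}
#2 dst[0x15+5] := {0x7b,0xdc,0x55,0x1e,0x3f}
#3 dst[0x19+6] := {0xeb,0x7b,0xdc,0x55,0x1e,0x3f}
#4 dst[0x04+2] := {0x7b,0xdc}
query mem[0x1c]=0x55, mem[0x05]=0xdc, mem[0x21]=0x37, mem[0x0a]=0xe0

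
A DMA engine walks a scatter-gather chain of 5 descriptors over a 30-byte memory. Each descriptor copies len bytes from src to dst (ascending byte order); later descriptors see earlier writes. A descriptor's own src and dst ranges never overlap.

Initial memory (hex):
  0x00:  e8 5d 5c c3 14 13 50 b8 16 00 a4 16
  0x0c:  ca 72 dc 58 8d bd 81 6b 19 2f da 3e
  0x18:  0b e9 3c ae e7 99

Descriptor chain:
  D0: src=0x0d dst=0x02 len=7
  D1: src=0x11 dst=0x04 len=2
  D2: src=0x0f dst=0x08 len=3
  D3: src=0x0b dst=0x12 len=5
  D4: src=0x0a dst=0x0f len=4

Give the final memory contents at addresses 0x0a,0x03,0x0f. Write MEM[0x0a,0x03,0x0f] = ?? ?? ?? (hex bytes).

[0] 0x0d->0x02 len=7 : 72 dc 58 8d bd 81 6b
[1] 0x11->0x04 len=2 : bd 81
[2] 0x0f->0x08 len=3 : 58 8d bd
[3] 0x0b->0x12 len=5 : 16 ca 72 dc 58
[4] 0x0a->0x0f len=4 : bd 16 ca 72
query mem[0x0a]=0xbd, mem[0x03]=0xdc, mem[0x0f]=0xbd

MEM[0x0a,0x03,0x0f] = bd dc bd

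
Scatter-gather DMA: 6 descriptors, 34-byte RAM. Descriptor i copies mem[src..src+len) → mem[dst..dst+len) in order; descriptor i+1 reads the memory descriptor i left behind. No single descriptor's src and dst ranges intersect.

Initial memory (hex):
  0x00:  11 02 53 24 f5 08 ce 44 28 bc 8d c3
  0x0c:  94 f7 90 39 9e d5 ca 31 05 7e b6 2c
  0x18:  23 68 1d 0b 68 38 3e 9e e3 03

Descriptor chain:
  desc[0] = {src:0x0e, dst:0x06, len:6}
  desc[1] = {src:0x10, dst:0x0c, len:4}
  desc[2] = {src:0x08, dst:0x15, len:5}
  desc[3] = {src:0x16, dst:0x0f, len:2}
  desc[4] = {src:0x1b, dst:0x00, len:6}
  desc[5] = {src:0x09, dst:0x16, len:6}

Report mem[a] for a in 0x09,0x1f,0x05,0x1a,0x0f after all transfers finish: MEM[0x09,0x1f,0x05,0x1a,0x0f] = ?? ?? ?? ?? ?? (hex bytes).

[0] 0x0e->0x06 len=6 : 90 39 9e d5 ca 31
[1] 0x10->0x0c len=4 : 9e d5 ca 31
[2] 0x08->0x15 len=5 : 9e d5 ca 31 9e
[3] 0x16->0x0f len=2 : d5 ca
[4] 0x1b->0x00 len=6 : 0b 68 38 3e 9e e3
[5] 0x09->0x16 len=6 : d5 ca 31 9e d5 ca
query mem[0x09]=0xd5, mem[0x1f]=0x9e, mem[0x05]=0xe3, mem[0x1a]=0xd5, mem[0x0f]=0xd5

MEM[0x09,0x1f,0x05,0x1a,0x0f] = d5 9e e3 d5 d5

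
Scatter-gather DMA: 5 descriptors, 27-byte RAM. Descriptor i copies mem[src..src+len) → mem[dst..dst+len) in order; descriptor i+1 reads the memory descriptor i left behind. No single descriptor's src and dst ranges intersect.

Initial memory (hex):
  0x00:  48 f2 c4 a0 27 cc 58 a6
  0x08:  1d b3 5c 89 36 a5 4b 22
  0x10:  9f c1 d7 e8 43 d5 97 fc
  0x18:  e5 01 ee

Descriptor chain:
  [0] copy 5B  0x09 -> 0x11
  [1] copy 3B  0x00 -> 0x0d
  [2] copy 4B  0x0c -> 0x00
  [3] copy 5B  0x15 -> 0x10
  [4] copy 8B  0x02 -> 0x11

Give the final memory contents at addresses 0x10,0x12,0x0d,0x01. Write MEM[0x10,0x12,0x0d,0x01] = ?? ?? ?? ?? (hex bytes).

D0: mem[0x11..0x15] <- [b3 5c 89 36 a5]
D1: mem[0x0d..0x0f] <- [48 f2 c4]
D2: mem[0x00..0x03] <- [36 48 f2 c4]
D3: mem[0x10..0x14] <- [a5 97 fc e5 01]
D4: mem[0x11..0x18] <- [f2 c4 27 cc 58 a6 1d b3]
query mem[0x10]=0xa5, mem[0x12]=0xc4, mem[0x0d]=0x48, mem[0x01]=0x48

MEM[0x10,0x12,0x0d,0x01] = a5 c4 48 48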